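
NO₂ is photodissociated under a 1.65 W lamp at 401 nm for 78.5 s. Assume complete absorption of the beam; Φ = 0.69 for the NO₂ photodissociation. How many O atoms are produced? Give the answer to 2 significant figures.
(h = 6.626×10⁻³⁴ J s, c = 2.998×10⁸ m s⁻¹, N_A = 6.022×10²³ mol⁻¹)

Photon energy at 401 nm: hc/λ = (6.626×10⁻³⁴)(2.998×10⁸)/(401×10⁻⁹) = 4.954×10⁻¹⁹ J.
Energy delivered: (1.65 W)(78.5 s) = 129.5 J.
Photons incident: 129.5 / 4.954×10⁻¹⁹ = 2.614×10²⁰, i.e. 2.614×10²⁰/6.022×10²³ = 4.341×10⁻⁴ mol.
Product: Φ × n_abs = 0.69 × 4.341×10⁻⁴ = 2.995×10⁻⁴ mol.
As a count: 2.995×10⁻⁴ × 6.022×10²³ = 1.8×10²⁰.

1.8×10²⁰ atoms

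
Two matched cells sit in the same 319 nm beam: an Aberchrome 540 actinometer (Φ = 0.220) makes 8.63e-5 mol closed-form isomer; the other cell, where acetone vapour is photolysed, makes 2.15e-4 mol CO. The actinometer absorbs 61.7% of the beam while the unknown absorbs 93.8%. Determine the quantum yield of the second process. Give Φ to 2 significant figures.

Φ = 0.36

Photons absorbed by the actinometer: 8.63e-5 / 0.220 = 3.923e-4 mol.
Incident flux: 3.923e-4 / 0.617 = 6.358e-4 einstein.
Absorbed by unknown: 0.938 × 6.358e-4 = 5.964e-4 mol.
Φ(unknown) = 2.15e-4 / 5.964e-4 = 0.36.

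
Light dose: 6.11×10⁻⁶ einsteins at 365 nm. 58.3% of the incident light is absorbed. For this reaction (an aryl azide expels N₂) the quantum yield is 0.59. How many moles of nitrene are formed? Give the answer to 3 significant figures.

Photons absorbed: 0.583 × 6.11×10⁻⁶ = 3.562×10⁻⁶ mol.
Product: Φ × n_abs = 0.59 × 3.562×10⁻⁶ = 2.102×10⁻⁶ mol.

2.10×10⁻⁶ mol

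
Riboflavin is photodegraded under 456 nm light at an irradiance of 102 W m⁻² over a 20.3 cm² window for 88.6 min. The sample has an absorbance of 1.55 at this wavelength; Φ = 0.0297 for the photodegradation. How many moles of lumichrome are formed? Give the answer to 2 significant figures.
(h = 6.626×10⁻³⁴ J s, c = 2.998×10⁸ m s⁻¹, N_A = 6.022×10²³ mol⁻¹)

Photon energy at 456 nm: hc/λ = (6.626×10⁻³⁴)(2.998×10⁸)/(456×10⁻⁹) = 4.356×10⁻¹⁹ J.
Energy delivered: (102 W m⁻²)(20.3×10⁻⁴ m²)(5316 s) = 1101 J.
Photons incident: 1101 / 4.356×10⁻¹⁹ = 2.528×10²¹, i.e. 2.528×10²¹/6.022×10²³ = 0.004198 mol.
Fraction absorbed: 1 − 10^(−1.55) = 0.9718.
Photons absorbed: 0.9718 × 0.004198 = 0.004080 mol.
Product: Φ × n_abs = 0.0297 × 0.004080 = 1.212×10⁻⁴ mol.

1.2×10⁻⁴ mol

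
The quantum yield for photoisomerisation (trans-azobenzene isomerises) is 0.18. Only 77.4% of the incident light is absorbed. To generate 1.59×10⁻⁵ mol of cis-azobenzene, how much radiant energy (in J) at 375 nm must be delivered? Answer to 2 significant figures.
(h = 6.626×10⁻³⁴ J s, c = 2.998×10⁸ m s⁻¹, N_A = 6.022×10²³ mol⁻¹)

36 J

Photons that must be absorbed: 1.59×10⁻⁵ / 0.18 = 8.833×10⁻⁵ mol.
Incident photons needed: 8.833×10⁻⁵ / 0.774 = 1.141×10⁻⁴ mol.
Photon energy: hc/λ = 5.297×10⁻¹⁹ J; per mole, 3.190×10⁵ J mol⁻¹.
Energy required: 1.141×10⁻⁴ × 3.190×10⁵ = 36 J.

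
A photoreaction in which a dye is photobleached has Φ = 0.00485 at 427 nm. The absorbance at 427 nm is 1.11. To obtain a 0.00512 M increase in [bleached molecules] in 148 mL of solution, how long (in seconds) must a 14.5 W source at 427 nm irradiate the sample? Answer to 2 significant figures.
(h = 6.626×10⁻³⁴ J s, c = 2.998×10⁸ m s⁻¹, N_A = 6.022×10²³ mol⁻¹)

t ≈ 3300 s

Product: (0.00512 M)(0.148 L) = 7.578×10⁻⁴ mol.
Photons that must be absorbed: 7.578×10⁻⁴ / 0.00485 = 0.1562 mol.
Fraction absorbed: 1 − 10^(−1.11) = 0.9224.
Incident photons needed: 0.1562 / 0.9224 = 0.1693 mol.
Photon energy: hc/λ = 4.652×10⁻¹⁹ J; per mole, 2.801×10⁵ J mol⁻¹.
Energy required: 0.1693 × 2.801×10⁵ = 4.742×10⁴ J.
Time: 4.742×10⁴ J / 14.5 W = 3300 s.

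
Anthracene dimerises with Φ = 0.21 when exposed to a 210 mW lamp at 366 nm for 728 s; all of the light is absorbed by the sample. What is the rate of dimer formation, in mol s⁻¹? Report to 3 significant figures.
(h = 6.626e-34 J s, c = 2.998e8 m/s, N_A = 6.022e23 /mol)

Photon energy at 366 nm: hc/λ = (6.626e-34)(2.998e8)/(366e-9) = 5.428e-19 J.
Energy delivered: (210 mW)(728 s) = 152.9 J.
Photons incident: 152.9 / 5.428e-19 = 2.817e20, i.e. 2.817e20/6.022e23 = 4.678e-4 mol.
Product formed: 0.21 × 4.678e-4 = 9.824e-5 mol.
Rate: 9.824e-5 / 728 s = 1.35e-7 mol s⁻¹.

1.35e-7 mol s⁻¹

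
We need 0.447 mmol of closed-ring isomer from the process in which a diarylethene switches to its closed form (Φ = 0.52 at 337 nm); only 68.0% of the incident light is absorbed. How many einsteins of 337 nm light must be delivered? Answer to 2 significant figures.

Product: 0.447 mmol = 4.47×10⁻⁴ mol.
Photons that must be absorbed: 4.47×10⁻⁴ / 0.52 = 8.596×10⁻⁴ mol.
Incident photons needed: 8.596×10⁻⁴ / 0.680 = 0.001264 mol.

0.0013 einstein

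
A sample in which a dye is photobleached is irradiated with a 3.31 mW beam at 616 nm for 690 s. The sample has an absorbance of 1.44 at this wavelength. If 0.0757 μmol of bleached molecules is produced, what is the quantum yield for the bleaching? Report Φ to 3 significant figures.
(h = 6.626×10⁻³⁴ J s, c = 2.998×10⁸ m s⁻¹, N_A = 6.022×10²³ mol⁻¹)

Product: 0.0757 μmol = 7.57×10⁻⁸ mol.
Photon energy at 616 nm: hc/λ = (6.626×10⁻³⁴)(2.998×10⁸)/(616×10⁻⁹) = 3.225×10⁻¹⁹ J.
Energy delivered: (3.31 mW)(690 s) = 2.284 J.
Photons incident: 2.284 / 3.225×10⁻¹⁹ = 7.082×10¹⁸, i.e. 7.082×10¹⁸/6.022×10²³ = 1.176×10⁻⁵ mol.
Fraction absorbed: 1 − 10^(−1.44) = 0.9637.
Photons absorbed: 0.9637 × 1.176×10⁻⁵ = 1.133×10⁻⁵ mol.
Φ = 7.57×10⁻⁸ mol / 1.133×10⁻⁵ mol photons = 0.00668.

Φ = 0.00668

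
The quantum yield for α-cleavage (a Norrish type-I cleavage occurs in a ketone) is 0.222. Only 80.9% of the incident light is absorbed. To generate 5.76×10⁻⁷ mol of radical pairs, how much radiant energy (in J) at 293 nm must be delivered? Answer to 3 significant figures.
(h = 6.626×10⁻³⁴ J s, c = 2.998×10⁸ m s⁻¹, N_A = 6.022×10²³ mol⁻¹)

1.31 J

Photons that must be absorbed: 5.76×10⁻⁷ / 0.222 = 2.595×10⁻⁶ mol.
Incident photons needed: 2.595×10⁻⁶ / 0.809 = 3.208×10⁻⁶ mol.
Photon energy: hc/λ = 6.780×10⁻¹⁹ J; per mole, 4.083×10⁵ J mol⁻¹.
Energy required: 3.208×10⁻⁶ × 4.083×10⁵ = 1.31 J.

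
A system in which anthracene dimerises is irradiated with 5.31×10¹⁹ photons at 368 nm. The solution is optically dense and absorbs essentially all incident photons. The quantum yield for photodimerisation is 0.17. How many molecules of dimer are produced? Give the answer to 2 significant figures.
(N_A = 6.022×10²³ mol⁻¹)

Moles of photons: 5.31×10¹⁹ / 6.022×10²³ = 8.818×10⁻⁵ mol.
Product: Φ × n_abs = 0.17 × 8.818×10⁻⁵ = 1.499×10⁻⁵ mol.
As a count: 1.499×10⁻⁵ × 6.022×10²³ = 9.0×10¹⁸.

9.0×10¹⁸ molecules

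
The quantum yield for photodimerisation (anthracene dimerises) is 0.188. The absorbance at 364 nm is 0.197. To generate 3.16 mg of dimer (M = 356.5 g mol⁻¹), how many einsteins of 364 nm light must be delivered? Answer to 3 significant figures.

1.29e-4 einstein

Product: 3.16 mg / 356.5 g mol⁻¹ = 8.864e-6 mol.
Photons that must be absorbed: 8.864e-6 / 0.188 = 4.715e-5 mol.
Fraction absorbed: 1 − 10^(−0.197) = 0.3647.
Incident photons needed: 4.715e-5 / 0.3647 = 1.293e-4 mol.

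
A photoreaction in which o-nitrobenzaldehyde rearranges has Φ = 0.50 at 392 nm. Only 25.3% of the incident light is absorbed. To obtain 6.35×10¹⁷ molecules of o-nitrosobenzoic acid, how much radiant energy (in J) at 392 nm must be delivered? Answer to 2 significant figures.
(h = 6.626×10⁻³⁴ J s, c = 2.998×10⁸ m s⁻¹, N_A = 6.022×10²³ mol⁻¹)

Product: 6.35×10¹⁷ / 6.022×10²³ = 1.054×10⁻⁶ mol.
Photons that must be absorbed: 1.054×10⁻⁶ / 0.50 = 2.108×10⁻⁶ mol.
Incident photons needed: 2.108×10⁻⁶ / 0.253 = 8.332×10⁻⁶ mol.
Photon energy: hc/λ = 5.068×10⁻¹⁹ J; per mole, 3.052×10⁵ J mol⁻¹.
Energy required: 8.332×10⁻⁶ × 3.052×10⁵ = 2.5 J.

2.5 J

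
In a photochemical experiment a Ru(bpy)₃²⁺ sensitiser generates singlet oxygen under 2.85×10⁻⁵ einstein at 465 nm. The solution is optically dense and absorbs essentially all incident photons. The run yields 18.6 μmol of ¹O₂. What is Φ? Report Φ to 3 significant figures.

Product: 18.6 μmol = 1.86×10⁻⁵ mol.
Φ = 1.86×10⁻⁵ mol / 2.85×10⁻⁵ mol photons = 0.653.

Φ = 0.653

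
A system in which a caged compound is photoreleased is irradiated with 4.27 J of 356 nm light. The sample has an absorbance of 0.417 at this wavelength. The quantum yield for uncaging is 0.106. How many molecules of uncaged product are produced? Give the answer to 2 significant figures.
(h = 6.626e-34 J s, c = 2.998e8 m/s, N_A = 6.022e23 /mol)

Photon energy at 356 nm: hc/λ = (6.626e-34)(2.998e8)/(356e-9) = 5.580e-19 J.
Photons incident: 4.27 / 5.580e-19 = 7.652e18, i.e. 7.652e18/6.022e23 = 1.271e-5 mol.
Fraction absorbed: 1 − 10^(−0.417) = 0.6172.
Photons absorbed: 0.6172 × 1.271e-5 = 7.845e-6 mol.
Product: Φ × n_abs = 0.106 × 7.845e-6 = 8.316e-7 mol.
As a count: 8.316e-7 × 6.022e23 = 5.0e17.

5.0e17 molecules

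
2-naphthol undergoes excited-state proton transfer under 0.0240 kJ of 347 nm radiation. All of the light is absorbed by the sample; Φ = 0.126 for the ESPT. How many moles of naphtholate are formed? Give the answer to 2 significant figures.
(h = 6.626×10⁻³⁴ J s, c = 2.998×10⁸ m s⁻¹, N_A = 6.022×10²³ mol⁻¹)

Photon energy at 347 nm: hc/λ = (6.626×10⁻³⁴)(2.998×10⁸)/(347×10⁻⁹) = 5.725×10⁻¹⁹ J.
Incident energy: 0.0240 kJ = 24.0 J.
Photons incident: 24.0 / 5.725×10⁻¹⁹ = 4.192×10¹⁹, i.e. 4.192×10¹⁹/6.022×10²³ = 6.961×10⁻⁵ mol.
Product: Φ × n_abs = 0.126 × 6.961×10⁻⁵ = 8.771×10⁻⁶ mol.

8.8×10⁻⁶ mol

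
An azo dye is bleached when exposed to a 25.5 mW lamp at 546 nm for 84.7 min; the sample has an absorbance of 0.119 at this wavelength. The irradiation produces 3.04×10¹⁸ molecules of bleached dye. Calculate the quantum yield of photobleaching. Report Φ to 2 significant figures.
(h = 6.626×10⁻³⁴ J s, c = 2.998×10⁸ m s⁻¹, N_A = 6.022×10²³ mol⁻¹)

Φ = 0.036

Product: 3.04×10¹⁸ / 6.022×10²³ = 5.048×10⁻⁶ mol.
Photon energy at 546 nm: hc/λ = (6.626×10⁻³⁴)(2.998×10⁸)/(546×10⁻⁹) = 3.638×10⁻¹⁹ J.
Energy delivered: (25.5 mW)(5082 s) = 129.6 J.
Photons incident: 129.6 / 3.638×10⁻¹⁹ = 3.562×10²⁰, i.e. 3.562×10²⁰/6.022×10²³ = 5.915×10⁻⁴ mol.
Fraction absorbed: 1 − 10^(−0.119) = 0.2397.
Photons absorbed: 0.2397 × 5.915×10⁻⁴ = 1.418×10⁻⁴ mol.
Φ = 5.048×10⁻⁶ mol / 1.418×10⁻⁴ mol photons = 0.036.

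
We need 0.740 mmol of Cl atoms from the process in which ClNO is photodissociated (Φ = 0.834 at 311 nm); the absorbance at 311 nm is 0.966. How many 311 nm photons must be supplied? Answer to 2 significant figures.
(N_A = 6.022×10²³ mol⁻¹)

6.0×10²⁰ photons

Product: 0.740 mmol = 7.40×10⁻⁴ mol.
Photons that must be absorbed: 7.40×10⁻⁴ / 0.834 = 8.873×10⁻⁴ mol.
Fraction absorbed: 1 − 10^(−0.966) = 0.8919.
Incident photons needed: 8.873×10⁻⁴ / 0.8919 = 9.948×10⁻⁴ mol.
Photon count: 9.948×10⁻⁴ × 6.022×10²³ = 6.0×10²⁰.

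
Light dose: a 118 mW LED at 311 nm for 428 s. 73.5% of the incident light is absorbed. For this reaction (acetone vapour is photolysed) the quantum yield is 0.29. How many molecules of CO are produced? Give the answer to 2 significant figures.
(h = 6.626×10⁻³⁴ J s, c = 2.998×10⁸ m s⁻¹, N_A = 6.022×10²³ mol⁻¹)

1.7×10¹⁹ molecules

Photon energy at 311 nm: hc/λ = (6.626×10⁻³⁴)(2.998×10⁸)/(311×10⁻⁹) = 6.387×10⁻¹⁹ J.
Energy delivered: (118 mW)(428 s) = 50.50 J.
Photons incident: 50.50 / 6.387×10⁻¹⁹ = 7.907×10¹⁹, i.e. 7.907×10¹⁹/6.022×10²³ = 1.313×10⁻⁴ mol.
Photons absorbed: 0.735 × 1.313×10⁻⁴ = 9.651×10⁻⁵ mol.
Product: Φ × n_abs = 0.29 × 9.651×10⁻⁵ = 2.799×10⁻⁵ mol.
As a count: 2.799×10⁻⁵ × 6.022×10²³ = 1.7×10¹⁹.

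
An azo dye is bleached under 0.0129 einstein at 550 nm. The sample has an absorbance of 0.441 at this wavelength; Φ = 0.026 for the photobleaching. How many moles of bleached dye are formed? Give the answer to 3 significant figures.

Fraction absorbed: 1 − 10^(−0.441) = 0.6378.
Photons absorbed: 0.6378 × 0.0129 = 0.008228 mol.
Product: Φ × n_abs = 0.026 × 0.008228 = 2.139×10⁻⁴ mol.

2.14×10⁻⁴ mol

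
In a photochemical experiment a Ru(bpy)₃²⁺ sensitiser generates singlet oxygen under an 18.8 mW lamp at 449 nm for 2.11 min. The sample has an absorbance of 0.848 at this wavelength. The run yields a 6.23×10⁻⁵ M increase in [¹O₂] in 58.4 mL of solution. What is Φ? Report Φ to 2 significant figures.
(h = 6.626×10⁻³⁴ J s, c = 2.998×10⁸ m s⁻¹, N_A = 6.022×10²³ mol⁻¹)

Product: (6.23×10⁻⁵ M)(0.0584 L) = 3.638×10⁻⁶ mol.
Photon energy at 449 nm: hc/λ = (6.626×10⁻³⁴)(2.998×10⁸)/(449×10⁻⁹) = 4.424×10⁻¹⁹ J.
Energy delivered: (18.8 mW)(126.6 s) = 2.380 J.
Photons incident: 2.380 / 4.424×10⁻¹⁹ = 5.380×10¹⁸, i.e. 5.380×10¹⁸/6.022×10²³ = 8.934×10⁻⁶ mol.
Fraction absorbed: 1 − 10^(−0.848) = 0.8581.
Photons absorbed: 0.8581 × 8.934×10⁻⁶ = 7.666×10⁻⁶ mol.
Φ = 3.638×10⁻⁶ mol / 7.666×10⁻⁶ mol photons = 0.47.

Φ = 0.47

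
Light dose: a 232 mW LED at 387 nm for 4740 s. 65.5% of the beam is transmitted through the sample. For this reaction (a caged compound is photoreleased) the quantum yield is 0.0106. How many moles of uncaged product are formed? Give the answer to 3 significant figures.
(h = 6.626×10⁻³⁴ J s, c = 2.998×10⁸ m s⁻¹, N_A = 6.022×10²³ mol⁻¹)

Photon energy at 387 nm: hc/λ = (6.626×10⁻³⁴)(2.998×10⁸)/(387×10⁻⁹) = 5.133×10⁻¹⁹ J.
Energy delivered: (232 mW)(4740 s) = 1100 J.
Photons incident: 1100 / 5.133×10⁻¹⁹ = 2.143×10²¹, i.e. 2.143×10²¹/6.022×10²³ = 0.003559 mol.
Fraction absorbed: 1 − 65.5/100 = 0.3450.
Photons absorbed: 0.3450 × 0.003559 = 0.001228 mol.
Product: Φ × n_abs = 0.0106 × 0.001228 = 1.302×10⁻⁵ mol.

1.30×10⁻⁵ mol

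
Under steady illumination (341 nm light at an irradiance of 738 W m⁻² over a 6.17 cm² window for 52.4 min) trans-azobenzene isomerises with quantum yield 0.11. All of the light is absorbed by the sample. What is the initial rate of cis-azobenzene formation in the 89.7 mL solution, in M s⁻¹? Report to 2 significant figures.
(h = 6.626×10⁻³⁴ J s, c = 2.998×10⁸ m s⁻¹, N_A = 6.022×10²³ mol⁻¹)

Photon energy at 341 nm: hc/λ = (6.626×10⁻³⁴)(2.998×10⁸)/(341×10⁻⁹) = 5.825×10⁻¹⁹ J.
Energy delivered: (738 W m⁻²)(6.17×10⁻⁴ m²)(3144 s) = 1432 J.
Photons incident: 1432 / 5.825×10⁻¹⁹ = 2.458×10²¹, i.e. 2.458×10²¹/6.022×10²³ = 0.004082 mol.
Product formed: 0.11 × 0.004082 = 4.490×10⁻⁴ mol.
Rate: 4.490×10⁻⁴ mol / (3144 s × 0.0897 L) = 1.6×10⁻⁶ M s⁻¹.

1.6×10⁻⁶ M s⁻¹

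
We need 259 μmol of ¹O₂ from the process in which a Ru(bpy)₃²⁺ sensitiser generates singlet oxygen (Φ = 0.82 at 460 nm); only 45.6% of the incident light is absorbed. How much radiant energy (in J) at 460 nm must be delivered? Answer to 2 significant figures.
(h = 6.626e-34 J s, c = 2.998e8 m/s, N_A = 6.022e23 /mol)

Product: 259 μmol = 2.59e-4 mol.
Photons that must be absorbed: 2.59e-4 / 0.82 = 3.159e-4 mol.
Incident photons needed: 3.159e-4 / 0.456 = 6.928e-4 mol.
Photon energy: hc/λ = 4.318e-19 J; per mole, 2.600e5 J mol⁻¹.
Energy required: 6.928e-4 × 2.600e5 = 180 J.

180 J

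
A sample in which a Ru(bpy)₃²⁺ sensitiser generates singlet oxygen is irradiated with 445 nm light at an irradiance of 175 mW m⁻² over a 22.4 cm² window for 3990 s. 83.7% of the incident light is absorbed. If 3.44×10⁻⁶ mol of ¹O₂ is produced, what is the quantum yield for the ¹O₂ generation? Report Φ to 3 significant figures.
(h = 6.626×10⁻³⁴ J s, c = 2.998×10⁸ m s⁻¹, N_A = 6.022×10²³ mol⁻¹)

Φ = 0.706

Photon energy at 445 nm: hc/λ = (6.626×10⁻³⁴)(2.998×10⁸)/(445×10⁻⁹) = 4.464×10⁻¹⁹ J.
Energy delivered: (175 mW m⁻²)(22.4×10⁻⁴ m²)(3990 s) = 1.564 J.
Photons incident: 1.564 / 4.464×10⁻¹⁹ = 3.504×10¹⁸, i.e. 3.504×10¹⁸/6.022×10²³ = 5.819×10⁻⁶ mol.
Photons absorbed: 0.837 × 5.819×10⁻⁶ = 4.871×10⁻⁶ mol.
Φ = 3.44×10⁻⁶ mol / 4.871×10⁻⁶ mol photons = 0.706.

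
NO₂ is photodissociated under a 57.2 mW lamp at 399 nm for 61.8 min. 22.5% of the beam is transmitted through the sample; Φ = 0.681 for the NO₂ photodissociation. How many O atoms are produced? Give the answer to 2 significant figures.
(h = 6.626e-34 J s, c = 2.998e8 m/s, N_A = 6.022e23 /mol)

Photon energy at 399 nm: hc/λ = (6.626e-34)(2.998e8)/(399e-9) = 4.979e-19 J.
Energy delivered: (57.2 mW)(3708 s) = 212.1 J.
Photons incident: 212.1 / 4.979e-19 = 4.260e20, i.e. 4.260e20/6.022e23 = 7.074e-4 mol.
Fraction absorbed: 1 − 22.5/100 = 0.7750.
Photons absorbed: 0.7750 × 7.074e-4 = 5.482e-4 mol.
Product: Φ × n_abs = 0.681 × 5.482e-4 = 3.733e-4 mol.
As a count: 3.733e-4 × 6.022e23 = 2.2e20.

2.2e20 atoms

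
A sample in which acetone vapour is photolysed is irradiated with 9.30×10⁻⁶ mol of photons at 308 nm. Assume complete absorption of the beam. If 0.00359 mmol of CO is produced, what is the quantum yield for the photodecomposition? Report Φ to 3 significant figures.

Φ = 0.386

Product: 0.00359 mmol = 3.59×10⁻⁶ mol.
Φ = 3.59×10⁻⁶ mol / 9.30×10⁻⁶ mol photons = 0.386.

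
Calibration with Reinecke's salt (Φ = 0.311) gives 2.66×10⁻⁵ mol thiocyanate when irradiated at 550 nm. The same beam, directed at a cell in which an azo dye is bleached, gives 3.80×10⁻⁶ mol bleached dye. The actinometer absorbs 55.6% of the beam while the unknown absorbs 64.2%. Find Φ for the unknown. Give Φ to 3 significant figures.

Φ = 0.0385

Photons absorbed by the actinometer: 2.66×10⁻⁵ / 0.311 = 8.553×10⁻⁵ mol.
Incident flux: 8.553×10⁻⁵ / 0.556 = 1.538×10⁻⁴ einstein.
Absorbed by unknown: 0.642 × 1.538×10⁻⁴ = 9.874×10⁻⁵ mol.
Φ(unknown) = 3.80×10⁻⁶ / 9.874×10⁻⁵ = 0.0385.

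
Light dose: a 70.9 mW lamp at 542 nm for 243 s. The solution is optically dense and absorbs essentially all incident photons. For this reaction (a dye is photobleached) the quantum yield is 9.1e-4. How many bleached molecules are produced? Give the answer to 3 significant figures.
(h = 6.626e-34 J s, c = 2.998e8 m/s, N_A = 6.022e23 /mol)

4.28e16 bleached molecules

Photon energy at 542 nm: hc/λ = (6.626e-34)(2.998e8)/(542e-9) = 3.665e-19 J.
Energy delivered: (70.9 mW)(243 s) = 17.23 J.
Photons incident: 17.23 / 3.665e-19 = 4.701e19, i.e. 4.701e19/6.022e23 = 7.806e-5 mol.
Product: Φ × n_abs = 9.1e-4 × 7.806e-5 = 7.103e-8 mol.
As a count: 7.103e-8 × 6.022e23 = 4.28e16.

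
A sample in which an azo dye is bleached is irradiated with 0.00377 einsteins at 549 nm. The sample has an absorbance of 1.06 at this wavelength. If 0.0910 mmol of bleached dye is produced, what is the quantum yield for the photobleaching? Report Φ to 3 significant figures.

Product: 0.0910 mmol = 9.10e-5 mol.
Fraction absorbed: 1 − 10^(−1.06) = 0.9129.
Photons absorbed: 0.9129 × 0.00377 = 0.003442 mol.
Φ = 9.10e-5 mol / 0.003442 mol photons = 0.0264.

Φ = 0.0264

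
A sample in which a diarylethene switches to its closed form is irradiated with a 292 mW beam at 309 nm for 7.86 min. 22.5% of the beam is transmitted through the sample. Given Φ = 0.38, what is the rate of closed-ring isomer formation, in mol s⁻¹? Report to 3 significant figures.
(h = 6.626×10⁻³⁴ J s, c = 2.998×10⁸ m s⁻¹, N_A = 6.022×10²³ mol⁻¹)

Photon energy at 309 nm: hc/λ = (6.626×10⁻³⁴)(2.998×10⁸)/(309×10⁻⁹) = 6.429×10⁻¹⁹ J.
Energy delivered: (292 mW)(471.6 s) = 137.7 J.
Photons incident: 137.7 / 6.429×10⁻¹⁹ = 2.142×10²⁰, i.e. 2.142×10²⁰/6.022×10²³ = 3.557×10⁻⁴ mol.
Fraction absorbed: 1 − 22.5/100 = 0.7750.
Photons absorbed: 0.7750 × 3.557×10⁻⁴ = 2.757×10⁻⁴ mol.
Product formed: 0.38 × 2.757×10⁻⁴ = 1.048×10⁻⁴ mol.
Rate: 1.048×10⁻⁴ / 471.6 s = 2.22×10⁻⁷ mol s⁻¹.

2.22×10⁻⁷ mol s⁻¹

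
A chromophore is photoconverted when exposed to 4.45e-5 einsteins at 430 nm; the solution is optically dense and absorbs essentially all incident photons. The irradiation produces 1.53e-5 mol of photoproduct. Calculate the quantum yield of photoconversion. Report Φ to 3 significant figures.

Φ = 0.344

Φ = 1.53e-5 mol / 4.45e-5 mol photons = 0.344.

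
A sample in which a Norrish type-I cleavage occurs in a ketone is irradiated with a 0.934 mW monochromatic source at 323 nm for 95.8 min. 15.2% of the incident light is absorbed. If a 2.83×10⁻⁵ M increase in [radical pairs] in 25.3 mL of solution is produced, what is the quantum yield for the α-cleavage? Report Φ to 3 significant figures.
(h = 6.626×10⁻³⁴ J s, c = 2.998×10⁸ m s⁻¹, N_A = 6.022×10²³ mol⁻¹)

Φ = 0.325

Product: (2.83×10⁻⁵ M)(0.0253 L) = 7.160×10⁻⁷ mol.
Photon energy at 323 nm: hc/λ = (6.626×10⁻³⁴)(2.998×10⁸)/(323×10⁻⁹) = 6.150×10⁻¹⁹ J.
Energy delivered: (0.934 mW)(5748 s) = 5.369 J.
Photons incident: 5.369 / 6.150×10⁻¹⁹ = 8.730×10¹⁸, i.e. 8.730×10¹⁸/6.022×10²³ = 1.450×10⁻⁵ mol.
Photons absorbed: 0.152 × 1.450×10⁻⁵ = 2.204×10⁻⁶ mol.
Φ = 7.160×10⁻⁷ mol / 2.204×10⁻⁶ mol photons = 0.325.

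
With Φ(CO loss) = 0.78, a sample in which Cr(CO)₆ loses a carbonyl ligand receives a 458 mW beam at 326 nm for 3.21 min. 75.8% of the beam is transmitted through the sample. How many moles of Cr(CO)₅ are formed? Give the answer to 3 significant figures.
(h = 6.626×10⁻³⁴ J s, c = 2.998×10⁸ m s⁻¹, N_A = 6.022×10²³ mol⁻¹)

Photon energy at 326 nm: hc/λ = (6.626×10⁻³⁴)(2.998×10⁸)/(326×10⁻⁹) = 6.093×10⁻¹⁹ J.
Energy delivered: (458 mW)(192.6 s) = 88.21 J.
Photons incident: 88.21 / 6.093×10⁻¹⁹ = 1.448×10²⁰, i.e. 1.448×10²⁰/6.022×10²³ = 2.405×10⁻⁴ mol.
Fraction absorbed: 1 − 75.8/100 = 0.2420.
Photons absorbed: 0.2420 × 2.405×10⁻⁴ = 5.820×10⁻⁵ mol.
Product: Φ × n_abs = 0.78 × 5.820×10⁻⁵ = 4.540×10⁻⁵ mol.

4.54×10⁻⁵ mol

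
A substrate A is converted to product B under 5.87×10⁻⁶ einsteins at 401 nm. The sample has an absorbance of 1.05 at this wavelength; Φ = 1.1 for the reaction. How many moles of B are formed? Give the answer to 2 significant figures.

Fraction absorbed: 1 − 10^(−1.05) = 0.9109.
Photons absorbed: 0.9109 × 5.87×10⁻⁶ = 5.347×10⁻⁶ mol.
Product: Φ × n_abs = 1.1 × 5.347×10⁻⁶ = 5.882×10⁻⁶ mol.

5.9×10⁻⁶ mol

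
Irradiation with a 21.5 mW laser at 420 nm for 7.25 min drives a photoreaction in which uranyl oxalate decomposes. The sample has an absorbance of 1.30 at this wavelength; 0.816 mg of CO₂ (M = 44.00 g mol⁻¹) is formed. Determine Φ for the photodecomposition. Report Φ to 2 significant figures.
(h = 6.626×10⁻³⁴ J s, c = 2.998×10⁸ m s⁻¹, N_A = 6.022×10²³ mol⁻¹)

Product: 0.816 mg / 44.00 g mol⁻¹ = 1.855×10⁻⁵ mol.
Photon energy at 420 nm: hc/λ = (6.626×10⁻³⁴)(2.998×10⁸)/(420×10⁻⁹) = 4.730×10⁻¹⁹ J.
Energy delivered: (21.5 mW)(435 s) = 9.353 J.
Photons incident: 9.353 / 4.730×10⁻¹⁹ = 1.977×10¹⁹, i.e. 1.977×10¹⁹/6.022×10²³ = 3.283×10⁻⁵ mol.
Fraction absorbed: 1 − 10^(−1.30) = 0.9499.
Photons absorbed: 0.9499 × 3.283×10⁻⁵ = 3.119×10⁻⁵ mol.
Φ = 1.855×10⁻⁵ mol / 3.119×10⁻⁵ mol photons = 0.59.

Φ = 0.59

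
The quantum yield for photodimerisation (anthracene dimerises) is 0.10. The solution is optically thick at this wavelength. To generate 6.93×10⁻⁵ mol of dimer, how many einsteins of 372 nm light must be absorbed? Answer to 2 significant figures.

Photons that must be absorbed: 6.93×10⁻⁵ / 0.10 = 6.930×10⁻⁴ mol.

6.9×10⁻⁴ einstein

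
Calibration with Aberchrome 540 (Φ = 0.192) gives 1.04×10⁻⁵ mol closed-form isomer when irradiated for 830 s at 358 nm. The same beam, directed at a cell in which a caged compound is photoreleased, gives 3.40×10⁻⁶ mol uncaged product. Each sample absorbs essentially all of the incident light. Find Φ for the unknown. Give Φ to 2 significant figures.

Photons absorbed by the actinometer: 1.04×10⁻⁵ / 0.192 = 5.417×10⁻⁵ mol.
Φ(unknown) = 3.40×10⁻⁶ / 5.417×10⁻⁵ = 0.063.

Φ = 0.063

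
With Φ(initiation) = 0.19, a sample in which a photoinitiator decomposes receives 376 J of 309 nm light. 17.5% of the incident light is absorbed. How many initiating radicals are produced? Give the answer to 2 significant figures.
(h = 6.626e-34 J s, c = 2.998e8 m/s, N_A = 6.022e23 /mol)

1.9e19 initiating radicals

Photon energy at 309 nm: hc/λ = (6.626e-34)(2.998e8)/(309e-9) = 6.429e-19 J.
Photons incident: 376 / 6.429e-19 = 5.848e20, i.e. 5.848e20/6.022e23 = 9.711e-4 mol.
Photons absorbed: 0.175 × 9.711e-4 = 1.699e-4 mol.
Product: Φ × n_abs = 0.19 × 1.699e-4 = 3.228e-5 mol.
As a count: 3.228e-5 × 6.022e23 = 1.9e19.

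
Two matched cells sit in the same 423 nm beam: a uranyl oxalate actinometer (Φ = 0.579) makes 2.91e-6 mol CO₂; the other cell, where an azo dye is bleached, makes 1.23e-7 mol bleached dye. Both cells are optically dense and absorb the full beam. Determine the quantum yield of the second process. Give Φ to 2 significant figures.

Φ = 0.024

Photons absorbed by the actinometer: 2.91e-6 / 0.579 = 5.026e-6 mol.
Φ(unknown) = 1.23e-7 / 5.026e-6 = 0.024.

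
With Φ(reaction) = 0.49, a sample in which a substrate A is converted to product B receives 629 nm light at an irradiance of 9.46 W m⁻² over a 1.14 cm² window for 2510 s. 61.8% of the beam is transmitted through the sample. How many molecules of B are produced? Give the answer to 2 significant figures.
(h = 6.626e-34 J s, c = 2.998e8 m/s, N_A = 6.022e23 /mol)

Photon energy at 629 nm: hc/λ = (6.626e-34)(2.998e8)/(629e-9) = 3.158e-19 J.
Energy delivered: (9.46 W m⁻²)(1.14e-4 m²)(2510 s) = 2.707 J.
Photons incident: 2.707 / 3.158e-19 = 8.572e18, i.e. 8.572e18/6.022e23 = 1.423e-5 mol.
Fraction absorbed: 1 − 61.8/100 = 0.3820.
Photons absorbed: 0.3820 × 1.423e-5 = 5.436e-6 mol.
Product: Φ × n_abs = 0.49 × 5.436e-6 = 2.664e-6 mol.
As a count: 2.664e-6 × 6.022e23 = 1.6e18.

1.6e18 molecules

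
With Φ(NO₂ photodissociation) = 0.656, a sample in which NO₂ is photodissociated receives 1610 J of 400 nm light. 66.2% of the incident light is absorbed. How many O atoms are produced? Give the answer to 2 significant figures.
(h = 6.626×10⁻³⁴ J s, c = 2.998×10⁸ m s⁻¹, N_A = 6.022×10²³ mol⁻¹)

Photon energy at 400 nm: hc/λ = (6.626×10⁻³⁴)(2.998×10⁸)/(400×10⁻⁹) = 4.966×10⁻¹⁹ J.
Photons incident: 1610 / 4.966×10⁻¹⁹ = 3.242×10²¹, i.e. 3.242×10²¹/6.022×10²³ = 0.005384 mol.
Photons absorbed: 0.662 × 0.005384 = 0.003564 mol.
Product: Φ × n_abs = 0.656 × 0.003564 = 0.002338 mol.
As a count: 0.002338 × 6.022×10²³ = 1.4×10²¹.

1.4×10²¹ atoms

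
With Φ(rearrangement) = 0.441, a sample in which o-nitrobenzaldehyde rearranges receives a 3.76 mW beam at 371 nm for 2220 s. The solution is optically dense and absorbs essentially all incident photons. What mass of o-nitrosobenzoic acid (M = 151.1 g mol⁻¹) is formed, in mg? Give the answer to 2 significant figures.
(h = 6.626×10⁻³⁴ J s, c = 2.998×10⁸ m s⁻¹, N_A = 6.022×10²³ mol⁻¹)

1.7 mg

Photon energy at 371 nm: hc/λ = (6.626×10⁻³⁴)(2.998×10⁸)/(371×10⁻⁹) = 5.354×10⁻¹⁹ J.
Energy delivered: (3.76 mW)(2220 s) = 8.347 J.
Photons incident: 8.347 / 5.354×10⁻¹⁹ = 1.559×10¹⁹, i.e. 1.559×10¹⁹/6.022×10²³ = 2.589×10⁻⁵ mol.
Product: Φ × n_abs = 0.441 × 2.589×10⁻⁵ = 1.142×10⁻⁵ mol.
Mass: 1.142×10⁻⁵ × 151.1 = 0.001726 g = 1.7 mg.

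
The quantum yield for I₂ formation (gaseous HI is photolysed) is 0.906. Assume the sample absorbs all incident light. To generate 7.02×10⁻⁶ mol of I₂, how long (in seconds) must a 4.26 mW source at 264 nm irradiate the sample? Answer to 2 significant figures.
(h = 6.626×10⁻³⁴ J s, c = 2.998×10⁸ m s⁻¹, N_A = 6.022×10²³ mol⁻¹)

t ≈ 820 s

Photons that must be absorbed: 7.02×10⁻⁶ / 0.906 = 7.748×10⁻⁶ mol.
Photon energy: hc/λ = 7.525×10⁻¹⁹ J; per mole, 4.532×10⁵ J mol⁻¹.
Energy required: 7.748×10⁻⁶ × 4.532×10⁵ = 3.511 J.
Time: 3.511 J / 0.00426 W = 820 s.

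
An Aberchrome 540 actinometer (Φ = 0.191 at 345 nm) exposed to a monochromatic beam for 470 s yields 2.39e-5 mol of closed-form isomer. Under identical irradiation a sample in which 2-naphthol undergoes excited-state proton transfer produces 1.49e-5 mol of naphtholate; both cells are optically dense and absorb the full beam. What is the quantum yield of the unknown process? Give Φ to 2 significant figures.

Φ = 0.12

Photons absorbed by the actinometer: 2.39e-5 / 0.191 = 1.251e-4 mol.
Φ(unknown) = 1.49e-5 / 1.251e-4 = 0.12.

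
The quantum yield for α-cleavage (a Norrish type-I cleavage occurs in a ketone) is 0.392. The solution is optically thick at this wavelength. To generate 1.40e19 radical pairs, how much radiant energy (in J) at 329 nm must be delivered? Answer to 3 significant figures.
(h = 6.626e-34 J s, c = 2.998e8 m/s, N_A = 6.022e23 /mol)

21.6 J

Product: 1.40e19 / 6.022e23 = 2.325e-5 mol.
Photons that must be absorbed: 2.325e-5 / 0.392 = 5.931e-5 mol.
Photon energy: hc/λ = 6.038e-19 J; per mole, 3.636e5 J mol⁻¹.
Energy required: 5.931e-5 × 3.636e5 = 21.6 J.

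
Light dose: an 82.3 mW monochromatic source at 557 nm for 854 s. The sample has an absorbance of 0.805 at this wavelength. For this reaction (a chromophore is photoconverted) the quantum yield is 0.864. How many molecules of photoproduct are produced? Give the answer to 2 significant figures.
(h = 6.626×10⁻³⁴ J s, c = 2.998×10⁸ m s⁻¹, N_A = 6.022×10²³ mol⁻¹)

Photon energy at 557 nm: hc/λ = (6.626×10⁻³⁴)(2.998×10⁸)/(557×10⁻⁹) = 3.566×10⁻¹⁹ J.
Energy delivered: (82.3 mW)(854 s) = 70.28 J.
Photons incident: 70.28 / 3.566×10⁻¹⁹ = 1.971×10²⁰, i.e. 1.971×10²⁰/6.022×10²³ = 3.273×10⁻⁴ mol.
Fraction absorbed: 1 − 10^(−0.805) = 0.8433.
Photons absorbed: 0.8433 × 3.273×10⁻⁴ = 2.760×10⁻⁴ mol.
Product: Φ × n_abs = 0.864 × 2.760×10⁻⁴ = 2.385×10⁻⁴ mol.
As a count: 2.385×10⁻⁴ × 6.022×10²³ = 1.4×10²⁰.

1.4×10²⁰ molecules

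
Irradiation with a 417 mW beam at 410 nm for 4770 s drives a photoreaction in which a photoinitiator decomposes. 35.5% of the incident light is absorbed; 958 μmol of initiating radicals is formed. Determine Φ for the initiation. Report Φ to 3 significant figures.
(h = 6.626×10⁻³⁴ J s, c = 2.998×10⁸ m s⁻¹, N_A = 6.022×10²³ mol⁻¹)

Φ = 0.396

Product: 958 μmol = 9.58×10⁻⁴ mol.
Photon energy at 410 nm: hc/λ = (6.626×10⁻³⁴)(2.998×10⁸)/(410×10⁻⁹) = 4.845×10⁻¹⁹ J.
Energy delivered: (417 mW)(4770 s) = 1989 J.
Photons incident: 1989 / 4.845×10⁻¹⁹ = 4.105×10²¹, i.e. 4.105×10²¹/6.022×10²³ = 0.006817 mol.
Photons absorbed: 0.355 × 0.006817 = 0.002420 mol.
Φ = 9.58×10⁻⁴ mol / 0.002420 mol photons = 0.396.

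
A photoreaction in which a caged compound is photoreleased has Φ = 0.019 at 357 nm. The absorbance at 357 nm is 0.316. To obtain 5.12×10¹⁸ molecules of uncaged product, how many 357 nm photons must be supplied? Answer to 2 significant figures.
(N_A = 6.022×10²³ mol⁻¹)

Product: 5.12×10¹⁸ / 6.022×10²³ = 8.502×10⁻⁶ mol.
Photons that must be absorbed: 8.502×10⁻⁶ / 0.019 = 4.475×10⁻⁴ mol.
Fraction absorbed: 1 − 10^(−0.316) = 0.5169.
Incident photons needed: 4.475×10⁻⁴ / 0.5169 = 8.657×10⁻⁴ mol.
Photon count: 8.657×10⁻⁴ × 6.022×10²³ = 5.2×10²⁰.

5.2×10²⁰ photons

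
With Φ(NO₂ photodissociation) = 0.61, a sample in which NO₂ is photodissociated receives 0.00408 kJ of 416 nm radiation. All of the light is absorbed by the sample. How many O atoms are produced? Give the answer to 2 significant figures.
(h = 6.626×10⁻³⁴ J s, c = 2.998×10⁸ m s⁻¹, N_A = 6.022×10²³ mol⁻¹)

Photon energy at 416 nm: hc/λ = (6.626×10⁻³⁴)(2.998×10⁸)/(416×10⁻⁹) = 4.775×10⁻¹⁹ J.
Incident energy: 0.00408 kJ = 4.08 J.
Photons incident: 4.08 / 4.775×10⁻¹⁹ = 8.545×10¹⁸, i.e. 8.545×10¹⁸/6.022×10²³ = 1.419×10⁻⁵ mol.
Product: Φ × n_abs = 0.61 × 1.419×10⁻⁵ = 8.656×10⁻⁶ mol.
As a count: 8.656×10⁻⁶ × 6.022×10²³ = 5.2×10¹⁸.

5.2×10¹⁸ atoms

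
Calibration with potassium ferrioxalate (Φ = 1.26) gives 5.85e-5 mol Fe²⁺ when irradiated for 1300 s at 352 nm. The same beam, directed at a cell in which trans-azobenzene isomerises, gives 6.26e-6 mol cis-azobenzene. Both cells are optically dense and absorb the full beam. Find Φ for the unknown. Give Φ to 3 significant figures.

Photons absorbed by the actinometer: 5.85e-5 / 1.26 = 4.643e-5 mol.
Φ(unknown) = 6.26e-6 / 4.643e-5 = 0.135.

Φ = 0.135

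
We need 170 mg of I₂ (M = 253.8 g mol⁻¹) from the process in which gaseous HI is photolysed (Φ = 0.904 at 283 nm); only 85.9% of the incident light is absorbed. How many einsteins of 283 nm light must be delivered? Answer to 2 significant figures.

8.6e-4 einstein

Product: 170 mg / 253.8 g mol⁻¹ = 6.698e-4 mol.
Photons that must be absorbed: 6.698e-4 / 0.904 = 7.409e-4 mol.
Incident photons needed: 7.409e-4 / 0.859 = 8.625e-4 mol.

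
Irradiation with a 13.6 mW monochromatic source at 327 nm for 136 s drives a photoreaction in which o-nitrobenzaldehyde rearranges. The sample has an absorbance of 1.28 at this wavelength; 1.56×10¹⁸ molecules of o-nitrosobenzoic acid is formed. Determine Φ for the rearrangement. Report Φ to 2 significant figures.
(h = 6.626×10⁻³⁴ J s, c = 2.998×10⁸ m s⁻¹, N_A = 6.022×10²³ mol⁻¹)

Product: 1.56×10¹⁸ / 6.022×10²³ = 2.591×10⁻⁶ mol.
Photon energy at 327 nm: hc/λ = (6.626×10⁻³⁴)(2.998×10⁸)/(327×10⁻⁹) = 6.075×10⁻¹⁹ J.
Energy delivered: (13.6 mW)(136 s) = 1.850 J.
Photons incident: 1.850 / 6.075×10⁻¹⁹ = 3.045×10¹⁸, i.e. 3.045×10¹⁸/6.022×10²³ = 5.056×10⁻⁶ mol.
Fraction absorbed: 1 − 10^(−1.28) = 0.9475.
Photons absorbed: 0.9475 × 5.056×10⁻⁶ = 4.791×10⁻⁶ mol.
Φ = 2.591×10⁻⁶ mol / 4.791×10⁻⁶ mol photons = 0.54.

Φ = 0.54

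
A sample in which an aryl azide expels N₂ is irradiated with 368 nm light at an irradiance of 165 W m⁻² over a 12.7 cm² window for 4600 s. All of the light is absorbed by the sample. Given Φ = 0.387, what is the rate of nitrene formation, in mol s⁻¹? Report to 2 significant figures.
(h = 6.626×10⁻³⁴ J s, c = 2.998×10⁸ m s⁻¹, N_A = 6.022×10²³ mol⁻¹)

2.5×10⁻⁷ mol s⁻¹

Photon energy at 368 nm: hc/λ = (6.626×10⁻³⁴)(2.998×10⁸)/(368×10⁻⁹) = 5.398×10⁻¹⁹ J.
Energy delivered: (165 W m⁻²)(12.7×10⁻⁴ m²)(4600 s) = 963.9 J.
Photons incident: 963.9 / 5.398×10⁻¹⁹ = 1.786×10²¹, i.e. 1.786×10²¹/6.022×10²³ = 0.002966 mol.
Product formed: 0.387 × 0.002966 = 0.001148 mol.
Rate: 0.001148 / 4600 s = 2.5×10⁻⁷ mol s⁻¹.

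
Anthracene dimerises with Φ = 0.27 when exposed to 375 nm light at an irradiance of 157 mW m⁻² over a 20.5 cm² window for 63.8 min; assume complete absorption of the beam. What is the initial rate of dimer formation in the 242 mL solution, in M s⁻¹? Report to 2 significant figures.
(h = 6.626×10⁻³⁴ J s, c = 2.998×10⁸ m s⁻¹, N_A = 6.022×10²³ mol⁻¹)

Photon energy at 375 nm: hc/λ = (6.626×10⁻³⁴)(2.998×10⁸)/(375×10⁻⁹) = 5.297×10⁻¹⁹ J.
Energy delivered: (157 mW m⁻²)(20.5×10⁻⁴ m²)(3828 s) = 1.232 J.
Photons incident: 1.232 / 5.297×10⁻¹⁹ = 2.326×10¹⁸, i.e. 2.326×10¹⁸/6.022×10²³ = 3.863×10⁻⁶ mol.
Product formed: 0.27 × 3.863×10⁻⁶ = 1.043×10⁻⁶ mol.
Rate: 1.043×10⁻⁶ mol / (3828 s × 0.242 L) = 1.1×10⁻⁹ M s⁻¹.

1.1×10⁻⁹ M s⁻¹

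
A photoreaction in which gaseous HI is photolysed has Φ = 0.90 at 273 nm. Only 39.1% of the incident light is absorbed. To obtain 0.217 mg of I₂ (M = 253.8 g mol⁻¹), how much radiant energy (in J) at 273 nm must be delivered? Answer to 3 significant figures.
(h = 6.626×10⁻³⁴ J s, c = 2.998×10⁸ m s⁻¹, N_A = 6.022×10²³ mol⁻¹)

1.06 J

Product: 0.217 mg / 253.8 g mol⁻¹ = 8.550×10⁻⁷ mol.
Photons that must be absorbed: 8.550×10⁻⁷ / 0.90 = 9.500×10⁻⁷ mol.
Incident photons needed: 9.500×10⁻⁷ / 0.391 = 2.430×10⁻⁶ mol.
Photon energy: hc/λ = 7.276×10⁻¹⁹ J; per mole, 4.382×10⁵ J mol⁻¹.
Energy required: 2.430×10⁻⁶ × 4.382×10⁵ = 1.06 J.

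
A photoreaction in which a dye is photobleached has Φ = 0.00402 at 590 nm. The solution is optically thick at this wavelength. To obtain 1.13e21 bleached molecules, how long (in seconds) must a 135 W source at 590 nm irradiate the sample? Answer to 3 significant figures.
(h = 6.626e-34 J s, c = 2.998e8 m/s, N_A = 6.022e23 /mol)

t ≈ 701 s

Product: 1.13e21 / 6.022e23 = 0.001876 mol.
Photons that must be absorbed: 0.001876 / 0.00402 = 0.4667 mol.
Photon energy: hc/λ = 3.367e-19 J; per mole, 2.028e5 J mol⁻¹.
Energy required: 0.4667 × 2.028e5 = 9.465e4 J.
Time: 9.465e4 J / 135 W = 701 s.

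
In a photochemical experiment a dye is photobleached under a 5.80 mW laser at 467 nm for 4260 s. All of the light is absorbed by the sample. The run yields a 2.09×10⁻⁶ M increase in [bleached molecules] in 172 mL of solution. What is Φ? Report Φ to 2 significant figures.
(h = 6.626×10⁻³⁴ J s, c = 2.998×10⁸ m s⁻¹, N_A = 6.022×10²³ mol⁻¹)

Product: (2.09×10⁻⁶ M)(0.172 L) = 3.595×10⁻⁷ mol.
Photon energy at 467 nm: hc/λ = (6.626×10⁻³⁴)(2.998×10⁸)/(467×10⁻⁹) = 4.254×10⁻¹⁹ J.
Energy delivered: (5.80 mW)(4260 s) = 24.71 J.
Photons incident: 24.71 / 4.254×10⁻¹⁹ = 5.809×10¹⁹, i.e. 5.809×10¹⁹/6.022×10²³ = 9.646×10⁻⁵ mol.
Φ = 3.595×10⁻⁷ mol / 9.646×10⁻⁵ mol photons = 0.0037.

Φ = 0.0037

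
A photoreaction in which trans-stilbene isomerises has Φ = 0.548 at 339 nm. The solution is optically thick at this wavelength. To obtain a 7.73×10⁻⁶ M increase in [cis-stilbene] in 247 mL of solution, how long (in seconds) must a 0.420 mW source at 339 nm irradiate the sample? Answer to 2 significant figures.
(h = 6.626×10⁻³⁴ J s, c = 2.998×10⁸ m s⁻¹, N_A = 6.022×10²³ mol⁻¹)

Product: (7.73×10⁻⁶ M)(0.247 L) = 1.909×10⁻⁶ mol.
Photons that must be absorbed: 1.909×10⁻⁶ / 0.548 = 3.484×10⁻⁶ mol.
Photon energy: hc/λ = 5.860×10⁻¹⁹ J; per mole, 3.529×10⁵ J mol⁻¹.
Energy required: 3.484×10⁻⁶ × 3.529×10⁵ = 1.230 J.
Time: 1.230 J / 0.00042 W = 2900 s.

t ≈ 2900 s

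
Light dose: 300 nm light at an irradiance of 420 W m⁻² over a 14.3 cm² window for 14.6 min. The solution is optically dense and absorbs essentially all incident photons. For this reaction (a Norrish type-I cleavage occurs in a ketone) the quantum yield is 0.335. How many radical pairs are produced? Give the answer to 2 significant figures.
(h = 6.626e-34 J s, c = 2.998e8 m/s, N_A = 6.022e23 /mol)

Photon energy at 300 nm: hc/λ = (6.626e-34)(2.998e8)/(300e-9) = 6.622e-19 J.
Energy delivered: (420 W m⁻²)(14.3e-4 m²)(876 s) = 526.1 J.
Photons incident: 526.1 / 6.622e-19 = 7.945e20, i.e. 7.945e20/6.022e23 = 0.001319 mol.
Product: Φ × n_abs = 0.335 × 0.001319 = 4.419e-4 mol.
As a count: 4.419e-4 × 6.022e23 = 2.7e20.

2.7e20 radical pairs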